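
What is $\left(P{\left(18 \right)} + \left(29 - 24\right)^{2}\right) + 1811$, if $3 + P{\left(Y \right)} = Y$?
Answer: $1851$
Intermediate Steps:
$P{\left(Y \right)} = -3 + Y$
$\left(P{\left(18 \right)} + \left(29 - 24\right)^{2}\right) + 1811 = \left(\left(-3 + 18\right) + \left(29 - 24\right)^{2}\right) + 1811 = \left(15 + 5^{2}\right) + 1811 = \left(15 + 25\right) + 1811 = 40 + 1811 = 1851$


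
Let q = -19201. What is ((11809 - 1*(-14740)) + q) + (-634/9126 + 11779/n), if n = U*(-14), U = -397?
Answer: 186405745283/25361154 ≈ 7350.0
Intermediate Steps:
n = 5558 (n = -397*(-14) = 5558)
((11809 - 1*(-14740)) + q) + (-634/9126 + 11779/n) = ((11809 - 1*(-14740)) - 19201) + (-634/9126 + 11779/5558) = ((11809 + 14740) - 19201) + (-634*1/9126 + 11779*(1/5558)) = (26549 - 19201) + (-317/4563 + 11779/5558) = 7348 + 51985691/25361154 = 186405745283/25361154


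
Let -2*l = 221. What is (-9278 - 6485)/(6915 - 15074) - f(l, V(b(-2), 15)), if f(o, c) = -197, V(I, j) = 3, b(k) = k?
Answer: 1623086/8159 ≈ 198.93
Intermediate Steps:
l = -221/2 (l = -1/2*221 = -221/2 ≈ -110.50)
(-9278 - 6485)/(6915 - 15074) - f(l, V(b(-2), 15)) = (-9278 - 6485)/(6915 - 15074) - 1*(-197) = -15763/(-8159) + 197 = -15763*(-1/8159) + 197 = 15763/8159 + 197 = 1623086/8159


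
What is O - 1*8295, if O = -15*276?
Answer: -12435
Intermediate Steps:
O = -4140
O - 1*8295 = -4140 - 1*8295 = -4140 - 8295 = -12435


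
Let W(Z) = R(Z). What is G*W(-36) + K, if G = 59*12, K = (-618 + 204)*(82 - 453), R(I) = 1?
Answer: 154302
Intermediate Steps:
K = 153594 (K = -414*(-371) = 153594)
W(Z) = 1
G = 708
G*W(-36) + K = 708*1 + 153594 = 708 + 153594 = 154302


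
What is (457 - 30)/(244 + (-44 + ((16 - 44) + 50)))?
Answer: 427/222 ≈ 1.9234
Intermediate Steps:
(457 - 30)/(244 + (-44 + ((16 - 44) + 50))) = 427/(244 + (-44 + (-28 + 50))) = 427/(244 + (-44 + 22)) = 427/(244 - 22) = 427/222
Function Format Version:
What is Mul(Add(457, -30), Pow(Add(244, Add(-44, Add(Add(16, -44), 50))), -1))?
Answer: Rational(427, 222) ≈ 1.9234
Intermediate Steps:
Mul(Add(457, -30), Pow(Add(244, Add(-44, Add(Add(16, -44), 50))), -1)) = Mul(427, Pow(Add(244, Add(-44, Add(-28, 50))), -1)) = Mul(427, Pow(Add(244, Add(-44, 22)), -1)) = Mul(427, Pow(Add(244, -22), -1)) = Mul(427, Pow(222, -1)) = Mul(427, Rational(1, 222)) = Rational(427, 222)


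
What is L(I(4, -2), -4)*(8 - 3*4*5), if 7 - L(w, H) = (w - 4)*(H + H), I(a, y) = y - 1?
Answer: 2548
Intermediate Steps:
I(a, y) = -1 + y
L(w, H) = 7 - 2*H*(-4 + w) (L(w, H) = 7 - (w - 4)*(H + H) = 7 - (-4 + w)*2*H = 7 - 2*H*(-4 + w))
L(I(4, -2), -4)*(8 - 3*4*5) = (7 + 8*(-4) - 2*(-4)*(-1 - 2))*(8 - 3*4*5) = (7 - 32 - 2*(-4)*(-3))*(8 - 12*5) = (7 - 32 - 24)*(8 - 60) = -49*(-52) = 2548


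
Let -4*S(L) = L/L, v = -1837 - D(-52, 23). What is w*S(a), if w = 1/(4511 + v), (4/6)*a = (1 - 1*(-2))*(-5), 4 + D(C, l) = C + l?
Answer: -1/10828 ≈ -9.2353e-5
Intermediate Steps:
D(C, l) = -4 + C + l (D(C, l) = -4 + (C + l) = -4 + C + l)
v = -1804 (v = -1837 - (-4 - 52 + 23) = -1837 - 1*(-33) = -1837 + 33 = -1804)
a = -45/2 (a = 3*((1 - 1*(-2))*(-5))/2 = 3*((1 + 2)*(-5))/2 = 3*(3*(-5))/2 = (3/2)*(-15) = -45/2 ≈ -22.500)
S(L) = -¼ (S(L) = -L/(4*L) = -¼*1 = -¼)
w = 1/2707 (w = 1/(4511 - 1804) = 1/2707 ≈ 0.00036941)
w*S(a) = (1/2707)*(-¼) = -1/10828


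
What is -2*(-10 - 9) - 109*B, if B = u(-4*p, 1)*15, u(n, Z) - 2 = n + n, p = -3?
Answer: -42472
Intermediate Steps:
u(n, Z) = 2 + 2*n (u(n, Z) = 2 + (n + n) = 2 + 2*n)
B = 390 (B = (2 + 2*(-4*(-3)))*15 = (2 + 2*12)*15 = (2 + 24)*15 = 26*15 = 390)
-2*(-10 - 9) - 109*B = -2*(-10 - 9) - 109*390 = -2*(-19) - 42510 = 38 - 42510 = -42472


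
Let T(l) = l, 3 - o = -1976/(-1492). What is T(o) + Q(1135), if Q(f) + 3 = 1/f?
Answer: -560317/423355 ≈ -1.3235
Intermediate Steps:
o = 625/373 (o = 3 - (-1976)/(-1492) = 3 - (-1976)*(-1)/1492 = 3 - 1*494/373 = 3 - 494/373 = 625/373 ≈ 1.6756)
Q(f) = -3 + 1/f
T(o) + Q(1135) = 625/373 + (-3 + 1/1135) = 625/373 - 3404/1135 = -560317/423355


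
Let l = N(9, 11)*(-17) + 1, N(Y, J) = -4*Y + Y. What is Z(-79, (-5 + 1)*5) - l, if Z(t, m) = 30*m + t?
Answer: -1139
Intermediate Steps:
N(Y, J) = -3*Y
l = 460 (l = -3*9*(-17) + 1 = -27*(-17) + 1 = 459 + 1 = 460)
Z(t, m) = t + 30*m
Z(-79, (-5 + 1)*5) - l = (-79 + 30*((-5 + 1)*5)) - 1*460 = (-79 + 30*(-4*5)) - 460 = (-79 + 30*(-20)) - 460 = (-79 - 600) - 460 = -679 - 460 = -1139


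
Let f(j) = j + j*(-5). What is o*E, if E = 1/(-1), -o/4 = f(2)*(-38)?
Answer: 1216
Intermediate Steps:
f(j) = -4*j (f(j) = j - 5*j = -4*j)
o = -1216 (o = -4*(-4*2)*(-38) = -(-32)*(-38) = -4*304 = -1216)
E = -1
o*E = -1216*(-1) = 1216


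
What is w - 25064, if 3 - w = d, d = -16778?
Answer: -8283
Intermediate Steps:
w = 16781 (w = 3 - 1*(-16778) = 3 + 16778 = 16781)
w - 25064 = 16781 - 25064 = -8283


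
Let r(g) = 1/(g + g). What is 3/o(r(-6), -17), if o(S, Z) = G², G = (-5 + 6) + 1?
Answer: ¾ ≈ 0.75000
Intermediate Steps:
r(g) = 1/(2*g)
G = 2 (G = 1 + 1 = 2)
o(S, Z) = 4 (o(S, Z) = 2² = 4)
3/o(r(-6), -17) = 3/4 = 3*(¼) = ¾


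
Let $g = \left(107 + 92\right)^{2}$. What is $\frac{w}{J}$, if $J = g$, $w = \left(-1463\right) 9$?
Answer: $- \frac{13167}{39601} \approx -0.33249$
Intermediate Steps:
$w = -13167$
$g = 39601$ ($g = 199^{2} = 39601$)
$J = 39601$
$\frac{w}{J} = - \frac{13167}{39601}$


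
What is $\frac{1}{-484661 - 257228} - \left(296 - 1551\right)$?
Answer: $\frac{931070694}{741889} \approx 1255.0$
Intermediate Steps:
$\frac{1}{-484661 - 257228} - \left(296 - 1551\right) = \frac{1}{-741889} - \left(296 - 1551\right) = - \frac{1}{741889} - -1255 = - \frac{1}{741889} + 1255 = \frac{931070694}{741889}$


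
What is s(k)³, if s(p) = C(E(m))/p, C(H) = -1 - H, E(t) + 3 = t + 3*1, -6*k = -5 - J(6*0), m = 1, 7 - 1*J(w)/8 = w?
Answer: -1728/226981 ≈ -0.0076130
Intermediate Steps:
J(w) = 56 - 8*w
k = 61/6 (k = -(-5 - (56 - 48*0))/6 = -(-5 - (56 - 8*0))/6 = -(-5 - (56 + 0))/6 = -(-5 - 1*56)/6 = -(-5 - 56)/6 = -⅙*(-61) = 61/6 ≈ 10.167)
E(t) = t (E(t) = -3 + (t + 3*1) = -3 + (t + 3) = -3 + (3 + t) = t)
s(p) = -2/p (s(p) = (-1 - 1*1)/p = (-1 - 1)/p = -2/p)
s(k)³ = (-2/61/6)³ = (-2*6/61)³ = (-12/61)³ = -1728/226981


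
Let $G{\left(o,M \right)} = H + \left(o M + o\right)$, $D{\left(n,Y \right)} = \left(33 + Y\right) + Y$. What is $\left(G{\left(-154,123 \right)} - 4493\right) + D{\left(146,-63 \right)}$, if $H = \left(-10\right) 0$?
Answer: $-23682$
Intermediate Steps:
$H = 0$
$D{\left(n,Y \right)} = 33 + 2 Y$
$G{\left(o,M \right)} = o + M o$ ($G{\left(o,M \right)} = 0 + \left(o M + o\right) = 0 + \left(M o + o\right) = 0 + \left(o + M o\right) = o + M o$)
$\left(G{\left(-154,123 \right)} - 4493\right) + D{\left(146,-63 \right)} = \left(- 154 \left(1 + 123\right) - 4493\right) + \left(33 + 2 \left(-63\right)\right) = \left(\left(-154\right) 124 - 4493\right) + \left(33 - 126\right) = \left(-19096 - 4493\right) - 93 = -23589 - 93 = -23682$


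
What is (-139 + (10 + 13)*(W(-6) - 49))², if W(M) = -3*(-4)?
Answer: 980100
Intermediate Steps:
W(M) = 12
(-139 + (10 + 13)*(W(-6) - 49))² = (-139 + (10 + 13)*(12 - 49))² = (-139 + 23*(-37))² = (-139 - 851)² = (-990)² = 980100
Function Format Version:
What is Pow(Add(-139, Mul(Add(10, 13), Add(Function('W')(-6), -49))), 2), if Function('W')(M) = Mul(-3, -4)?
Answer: 980100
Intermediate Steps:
Function('W')(M) = 12
Pow(Add(-139, Mul(Add(10, 13), Add(Function('W')(-6), -49))), 2) = Pow(Add(-139, Mul(Add(10, 13), Add(12, -49))), 2) = Pow(Add(-139, Mul(23, -37)), 2) = Pow(Add(-139, -851), 2) = Pow(-990, 2) = 980100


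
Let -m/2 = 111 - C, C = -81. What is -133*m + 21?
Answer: 51093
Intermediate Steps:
m = -384 (m = -2*(111 - 1*(-81)) = -2*(111 + 81) = -2*192 = -384)
-133*m + 21 = -133*(-384) + 21 = 51072 + 21 = 51093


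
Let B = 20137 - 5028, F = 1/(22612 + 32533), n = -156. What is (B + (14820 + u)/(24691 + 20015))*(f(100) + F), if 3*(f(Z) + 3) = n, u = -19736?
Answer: -1024323333672506/1232656185 ≈ -8.3099e+5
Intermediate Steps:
f(Z) = -55 (f(Z) = -3 + (⅓)*(-156) = -3 - 52 = -55)
F = 1/55145 ≈ 1.8134e-5
B = 15109
(B + (14820 + u)/(24691 + 20015))*(f(100) + F) = (15109 + (14820 - 19736)/(24691 + 20015))*(-55 + 1/55145) = (15109 - 4916/44706)*(-3032974/55145) = (15109 - 4916*1/44706)*(-3032974/55145) = (15109 - 2458/22353)*(-3032974/55145) = (337729019/22353)*(-3032974/55145) = -1024323333672506/1232656185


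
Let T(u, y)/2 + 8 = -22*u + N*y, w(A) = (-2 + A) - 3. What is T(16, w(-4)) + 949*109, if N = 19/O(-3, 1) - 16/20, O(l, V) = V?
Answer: 511967/5 ≈ 1.0239e+5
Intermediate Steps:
w(A) = -5 + A
N = 91/5 (N = 19/1 - 16/20 = 19*1 - 16*1/20 = 19 - ⅘ = 91/5 ≈ 18.200)
T(u, y) = -16 - 44*u + 182*y/5 (T(u, y) = -16 + 2*(-22*u + 91*y/5) = -16 + (-44*u + 182*y/5) = -16 - 44*u + 182*y/5)
T(16, w(-4)) + 949*109 = (-16 - 44*16 + 182*(-5 - 4)/5) + 949*109 = (-16 - 704 + (182/5)*(-9)) + 103441 = (-16 - 704 - 1638/5) + 103441 = -5238/5 + 103441 = 511967/5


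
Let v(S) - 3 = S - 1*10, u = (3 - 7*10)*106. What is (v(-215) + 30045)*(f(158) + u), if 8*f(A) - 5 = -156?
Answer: -1698926841/8 ≈ -2.1237e+8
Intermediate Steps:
f(A) = -151/8 (f(A) = 5/8 + (⅛)*(-156) = 5/8 - 39/2 = -151/8)
u = -7102 (u = (3 - 70)*106 = -67*106 = -7102)
v(S) = -7 + S (v(S) = 3 + (S - 1*10) = 3 + (S - 10) = 3 + (-10 + S) = -7 + S)
(v(-215) + 30045)*(f(158) + u) = ((-7 - 215) + 30045)*(-151/8 - 7102) = (-222 + 30045)*(-56967/8) = 29823*(-56967/8) = -1698926841/8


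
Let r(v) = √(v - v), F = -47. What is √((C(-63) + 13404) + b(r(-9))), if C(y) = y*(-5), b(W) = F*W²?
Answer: √13719 ≈ 117.13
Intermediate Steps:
r(v) = 0 (r(v) = √0 = 0)
b(W) = -47*W²
C(y) = -5*y
√((C(-63) + 13404) + b(r(-9))) = √((-5*(-63) + 13404) - 47*0²) = √((315 + 13404) - 47*0) = √(13719 + 0) = √13719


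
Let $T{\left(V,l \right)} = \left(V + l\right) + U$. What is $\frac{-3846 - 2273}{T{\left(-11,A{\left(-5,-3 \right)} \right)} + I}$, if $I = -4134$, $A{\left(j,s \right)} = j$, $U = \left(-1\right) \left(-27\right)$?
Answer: $\frac{6119}{4123} \approx 1.4841$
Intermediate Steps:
$U = 27$
$T{\left(V,l \right)} = 27 + V + l$ ($T{\left(V,l \right)} = \left(V + l\right) + 27 = 27 + V + l$)
$\frac{-3846 - 2273}{T{\left(-11,A{\left(-5,-3 \right)} \right)} + I} = \frac{-3846 - 2273}{\left(27 - 11 - 5\right) - 4134} = - \frac{6119}{11 - 4134} = - \frac{6119}{-4123} = \left(-6119\right) \left(- \frac{1}{4123}\right) = \frac{6119}{4123}$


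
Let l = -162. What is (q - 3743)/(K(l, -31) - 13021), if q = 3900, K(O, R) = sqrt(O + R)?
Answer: -2044297/169546634 - 157*I*sqrt(193)/169546634 ≈ -0.012057 - 1.2864e-5*I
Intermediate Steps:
(q - 3743)/(K(l, -31) - 13021) = (3900 - 3743)/(sqrt(-162 - 31) - 13021) = 157/(sqrt(-193) - 13021) = 157/(I*sqrt(193) - 13021) = 157/(-13021 + I*sqrt(193))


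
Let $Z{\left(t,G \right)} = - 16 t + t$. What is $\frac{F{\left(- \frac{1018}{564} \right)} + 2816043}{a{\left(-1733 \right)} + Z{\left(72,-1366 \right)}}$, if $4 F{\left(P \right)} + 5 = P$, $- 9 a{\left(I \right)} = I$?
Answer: $- \frac{9529483755}{3003112} \approx -3173.2$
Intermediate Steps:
$Z{\left(t,G \right)} = - 15 t$
$a{\left(I \right)} = - \frac{I}{9}$
$F{\left(P \right)} = - \frac{5}{4} + \frac{P}{4}$
$\frac{F{\left(- \frac{1018}{564} \right)} + 2816043}{a{\left(-1733 \right)} + Z{\left(72,-1366 \right)}} = \frac{\left(- \frac{5}{4} + \frac{\left(-1018\right) \frac{1}{564}}{4}\right) + 2816043}{\left(- \frac{1}{9}\right) \left(-1733\right) - 1080} = \frac{\left(- \frac{5}{4} + \frac{\left(-1018\right) \frac{1}{564}}{4}\right) + 2816043}{\frac{1733}{9} - 1080} = \frac{\left(- \frac{5}{4} + \frac{1}{4} \left(- \frac{509}{282}\right)\right) + 2816043}{- \frac{7987}{9}} = \left(\left(- \frac{5}{4} - \frac{509}{1128}\right) + 2816043\right) \left(- \frac{9}{7987}\right) = \left(- \frac{1919}{1128} + 2816043\right) \left(- \frac{9}{7987}\right) = \frac{3176494585}{1128} \left(- \frac{9}{7987}\right) = - \frac{9529483755}{3003112}$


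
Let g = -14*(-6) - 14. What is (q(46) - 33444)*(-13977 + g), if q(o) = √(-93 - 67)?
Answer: 465105708 - 55628*I*√10 ≈ 4.6511e+8 - 1.7591e+5*I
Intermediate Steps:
g = 70 (g = 84 - 14 = 70)
q(o) = 4*I*√10 (q(o) = √(-160) = 4*I*√10)
(q(46) - 33444)*(-13977 + g) = (4*I*√10 - 33444)*(-13977 + 70) = (-33444 + 4*I*√10)*(-13907) = 465105708 - 55628*I*√10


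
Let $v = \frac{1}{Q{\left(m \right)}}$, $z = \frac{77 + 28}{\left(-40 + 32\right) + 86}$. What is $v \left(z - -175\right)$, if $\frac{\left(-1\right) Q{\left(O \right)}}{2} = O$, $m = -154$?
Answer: $\frac{655}{1144} \approx 0.57255$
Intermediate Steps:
$Q{\left(O \right)} = - 2 O$
$z = \frac{35}{26}$ ($z = \frac{105}{-8 + 86} = \frac{105}{78} = 105 \cdot \frac{1}{78} = \frac{35}{26} \approx 1.3462$)
$v = \frac{1}{308}$ ($v = \frac{1}{\left(-2\right) \left(-154\right)} = \frac{1}{308} \approx 0.0032468$)
$v \left(z - -175\right) = \frac{\frac{35}{26} - -175}{308} = \frac{\frac{35}{26} + 175}{308} = \frac{1}{308} \cdot \frac{4585}{26} = \frac{655}{1144}$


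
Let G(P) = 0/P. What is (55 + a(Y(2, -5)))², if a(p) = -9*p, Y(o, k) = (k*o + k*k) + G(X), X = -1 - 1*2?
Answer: 6400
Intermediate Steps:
X = -3 (X = -1 - 2 = -3)
G(P) = 0
Y(o, k) = k² + k*o (Y(o, k) = (k*o + k*k) + 0 = (k*o + k²) + 0 = (k² + k*o) + 0 = k² + k*o)
(55 + a(Y(2, -5)))² = (55 - (-45)*(-5 + 2))² = (55 - (-45)*(-3))² = (55 - 9*15)² = (55 - 135)² = (-80)² = 6400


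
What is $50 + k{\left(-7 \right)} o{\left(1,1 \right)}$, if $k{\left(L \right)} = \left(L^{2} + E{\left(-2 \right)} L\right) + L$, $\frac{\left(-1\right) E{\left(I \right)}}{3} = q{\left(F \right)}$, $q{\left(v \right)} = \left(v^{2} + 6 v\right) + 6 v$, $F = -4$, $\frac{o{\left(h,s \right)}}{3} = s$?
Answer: $-1840$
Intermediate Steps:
$o{\left(h,s \right)} = 3 s$
$q{\left(v \right)} = v^{2} + 12 v$
$E{\left(I \right)} = 96$ ($E{\left(I \right)} = - 3 \left(- 4 \left(12 - 4\right)\right) = - 3 \left(\left(-4\right) 8\right) = \left(-3\right) \left(-32\right) = 96$)
$k{\left(L \right)} = L^{2} + 97 L$ ($k{\left(L \right)} = \left(L^{2} + 96 L\right) + L = L^{2} + 97 L$)
$50 + k{\left(-7 \right)} o{\left(1,1 \right)} = 50 + - 7 \left(97 - 7\right) 3 \cdot 1 = 50 + \left(-7\right) 90 \cdot 3 = 50 - 1890 = -1840$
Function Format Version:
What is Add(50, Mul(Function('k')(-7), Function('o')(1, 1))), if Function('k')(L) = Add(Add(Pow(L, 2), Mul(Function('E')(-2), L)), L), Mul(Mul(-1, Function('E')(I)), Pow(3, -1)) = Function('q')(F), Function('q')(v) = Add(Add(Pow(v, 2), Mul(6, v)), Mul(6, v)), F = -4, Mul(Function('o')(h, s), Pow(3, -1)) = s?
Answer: -1840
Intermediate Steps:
Function('o')(h, s) = Mul(3, s)
Function('q')(v) = Add(Pow(v, 2), Mul(12, v))
Function('E')(I) = 96 (Function('E')(I) = Mul(-3, Mul(-4, Add(12, -4))) = Mul(-3, Mul(-4, 8)) = Mul(-3, -32) = 96)
Function('k')(L) = Add(Pow(L, 2), Mul(97, L)) (Function('k')(L) = Add(Add(Pow(L, 2), Mul(96, L)), L) = Add(Pow(L, 2), Mul(97, L)))
Add(50, Mul(Function('k')(-7), Function('o')(1, 1))) = Add(50, Mul(Mul(-7, Add(97, -7)), Mul(3, 1))) = Add(50, Mul(Mul(-7, 90), 3)) = Add(50, Mul(-630, 3)) = Add(50, -1890) = -1840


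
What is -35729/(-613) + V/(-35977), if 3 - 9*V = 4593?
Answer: 1285734863/22053901 ≈ 58.300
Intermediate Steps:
V = -510 (V = ⅓ - ⅑*4593 = ⅓ - 1531/3 = -510)
-35729/(-613) + V/(-35977) = -35729/(-613) - 510/(-35977) = -35729*(-1/613) - 510*(-1/35977) = 35729/613 + 510/35977 = 1285734863/22053901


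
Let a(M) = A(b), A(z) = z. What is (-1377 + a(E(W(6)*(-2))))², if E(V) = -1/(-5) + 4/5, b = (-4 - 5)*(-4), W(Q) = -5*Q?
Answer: 1798281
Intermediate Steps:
b = 36 (b = -9*(-4) = 36)
E(V) = 1 (E(V) = -1*(-⅕) + 4*(⅕) = ⅕ + ⅘ = 1)
a(M) = 36
(-1377 + a(E(W(6)*(-2))))² = (-1377 + 36)² = (-1341)² = 1798281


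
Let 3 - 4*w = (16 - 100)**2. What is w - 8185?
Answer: -39793/4 ≈ -9948.3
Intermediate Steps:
w = -7053/4 (w = 3/4 - (16 - 100)**2/4 = 3/4 - 1/4*(-84)**2 = 3/4 - 1/4*7056 = 3/4 - 1764 = -7053/4 ≈ -1763.3)
w - 8185 = -7053/4 - 8185 = -39793/4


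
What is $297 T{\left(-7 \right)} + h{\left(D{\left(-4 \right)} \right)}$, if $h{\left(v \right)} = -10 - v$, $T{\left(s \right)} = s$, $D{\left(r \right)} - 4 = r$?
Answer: $-2089$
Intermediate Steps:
$D{\left(r \right)} = 4 + r$
$297 T{\left(-7 \right)} + h{\left(D{\left(-4 \right)} \right)} = 297 \left(-7\right) - 10 = -2079 - 10 = -2089$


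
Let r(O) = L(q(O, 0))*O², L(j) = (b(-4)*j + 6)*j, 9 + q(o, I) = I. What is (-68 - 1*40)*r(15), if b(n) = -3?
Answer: 7217100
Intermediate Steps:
q(o, I) = -9 + I
L(j) = j*(6 - 3*j) (L(j) = (-3*j + 6)*j = (6 - 3*j)*j = j*(6 - 3*j))
r(O) = -297*O² (r(O) = (3*(-9 + 0)*(2 - (-9 + 0)))*O² = (3*(-9)*(2 - 1*(-9)))*O² = (3*(-9)*(2 + 9))*O² = (3*(-9)*11)*O² = -297*O²)
(-68 - 1*40)*r(15) = (-68 - 1*40)*(-297*15²) = (-68 - 40)*(-297*225) = -108*(-66825) = 7217100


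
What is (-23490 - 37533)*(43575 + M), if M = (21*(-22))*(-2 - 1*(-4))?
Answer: -2602691973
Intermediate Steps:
M = -924 (M = -462*(-2 + 4) = -462*2 = -924)
(-23490 - 37533)*(43575 + M) = (-23490 - 37533)*(43575 - 924) = -61023*42651 = -2602691973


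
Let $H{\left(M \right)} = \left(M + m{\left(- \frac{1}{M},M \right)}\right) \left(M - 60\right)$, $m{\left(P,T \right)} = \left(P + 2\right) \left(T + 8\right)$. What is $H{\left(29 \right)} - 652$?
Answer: $- \frac{110358}{29} \approx -3805.4$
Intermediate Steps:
$m{\left(P,T \right)} = \left(2 + P\right) \left(8 + T\right)$
$H{\left(M \right)} = \left(-60 + M\right) \left(15 - \frac{8}{M} + 3 M\right)$ ($H{\left(M \right)} = \left(M + \left(16 + 2 M + 8 \left(- \frac{1}{M}\right) + - \frac{1}{M} M\right)\right) \left(M - 60\right) = \left(M + \left(16 + 2 M - \frac{8}{M} - 1\right)\right) \left(-60 + M\right) = \left(M + \left(15 - \frac{8}{M} + 2 M\right)\right) \left(-60 + M\right) = \left(15 - \frac{8}{M} + 3 M\right) \left(-60 + M\right) = \left(-60 + M\right) \left(15 - \frac{8}{M} + 3 M\right)$)
$H{\left(29 \right)} - 652 = \left(-908 - 4785 + 3 \cdot 29^{2} + \frac{480}{29}\right) - 652 = \left(-908 - 4785 + 3 \cdot 841 + 480 \cdot \frac{1}{29}\right) - 652 = \left(-908 - 4785 + 2523 + \frac{480}{29}\right) - 652 = - \frac{91450}{29} - 652 = - \frac{110358}{29}$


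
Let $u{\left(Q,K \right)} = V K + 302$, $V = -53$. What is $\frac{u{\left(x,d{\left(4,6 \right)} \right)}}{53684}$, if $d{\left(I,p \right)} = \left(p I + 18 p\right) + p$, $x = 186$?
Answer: $- \frac{1753}{13421} \approx -0.13062$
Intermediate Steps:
$d{\left(I,p \right)} = 19 p + I p$ ($d{\left(I,p \right)} = \left(I p + 18 p\right) + p = \left(18 p + I p\right) + p = 19 p + I p$)
$u{\left(Q,K \right)} = 302 - 53 K$ ($u{\left(Q,K \right)} = - 53 K + 302 = 302 - 53 K$)
$\frac{u{\left(x,d{\left(4,6 \right)} \right)}}{53684} = \frac{302 - 53 \cdot 6 \left(19 + 4\right)}{53684} = \left(302 - 53 \cdot 6 \cdot 23\right) \frac{1}{53684} = \left(302 - 7314\right) \frac{1}{53684} = \left(-7012\right) \frac{1}{53684} = - \frac{1753}{13421}$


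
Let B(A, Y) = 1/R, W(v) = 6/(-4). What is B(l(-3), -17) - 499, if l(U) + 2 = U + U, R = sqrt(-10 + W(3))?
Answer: -499 - I*sqrt(46)/23 ≈ -499.0 - 0.29488*I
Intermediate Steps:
W(v) = -3/2 (W(v) = 6*(-1/4) = -3/2)
R = I*sqrt(46)/2 (R = sqrt(-10 - 3/2) = sqrt(-23/2) = I*sqrt(46)/2 ≈ 3.3912*I)
l(U) = -2 + 2*U (l(U) = -2 + (U + U) = -2 + 2*U)
B(A, Y) = -I*sqrt(46)/23 (B(A, Y) = 1/(I*sqrt(46)/2) = -I*sqrt(46)/23)
B(l(-3), -17) - 499 = -I*sqrt(46)/23 - 499 = -499 - I*sqrt(46)/23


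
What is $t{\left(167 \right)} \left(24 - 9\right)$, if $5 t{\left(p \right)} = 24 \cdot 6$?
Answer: $432$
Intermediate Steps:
$t{\left(p \right)} = \frac{144}{5}$ ($t{\left(p \right)} = \frac{24 \cdot 6}{5} = \frac{1}{5} \cdot 144 = \frac{144}{5}$)
$t{\left(167 \right)} \left(24 - 9\right) = \frac{144 \left(24 - 9\right)}{5} = \frac{144}{5} \cdot 15 = 432$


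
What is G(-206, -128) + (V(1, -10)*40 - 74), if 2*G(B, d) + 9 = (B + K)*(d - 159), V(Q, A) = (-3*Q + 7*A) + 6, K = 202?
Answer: -4369/2 ≈ -2184.5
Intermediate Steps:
V(Q, A) = 6 - 3*Q + 7*A
G(B, d) = -9/2 + (-159 + d)*(202 + B)/2 (G(B, d) = -9/2 + ((B + 202)*(d - 159))/2 = -9/2 + ((202 + B)*(-159 + d))/2 = -9/2 + ((-159 + d)*(202 + B))/2 = -9/2 + (-159 + d)*(202 + B)/2)
G(-206, -128) + (V(1, -10)*40 - 74) = (-32127/2 + 101*(-128) - 159/2*(-206) + (½)*(-206)*(-128)) + ((6 - 3*1 + 7*(-10))*40 - 74) = (-32127/2 - 12928 + 16377 + 13184) + ((6 - 3 - 70)*40 - 74) = 1139/2 + (-67*40 - 74) = 1139/2 + (-2680 - 74) = 1139/2 - 2754 = -4369/2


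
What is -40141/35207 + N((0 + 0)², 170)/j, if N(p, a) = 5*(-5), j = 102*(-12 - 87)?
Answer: -23791979/20912958 ≈ -1.1377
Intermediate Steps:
j = -10098 (j = 102*(-99) = -10098)
N(p, a) = -25
-40141/35207 + N((0 + 0)², 170)/j = -40141/35207 - 25/(-10098) = -40141*1/35207 - 25*(-1/10098) = -40141/35207 + 25/10098 = -23791979/20912958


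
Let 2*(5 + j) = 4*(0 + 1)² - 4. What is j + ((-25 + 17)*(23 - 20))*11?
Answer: -269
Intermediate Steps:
j = -5 (j = -5 + (4*(0 + 1)² - 4)/2 = -5 + (4*1² - 4)/2 = -5 + (4*1 - 4)/2 = -5 + (4 - 4)/2 = -5 + (½)*0 = -5 + 0 = -5)
j + ((-25 + 17)*(23 - 20))*11 = -5 + ((-25 + 17)*(23 - 20))*11 = -5 - 8*3*11 = -5 - 24*11 = -5 - 264 = -269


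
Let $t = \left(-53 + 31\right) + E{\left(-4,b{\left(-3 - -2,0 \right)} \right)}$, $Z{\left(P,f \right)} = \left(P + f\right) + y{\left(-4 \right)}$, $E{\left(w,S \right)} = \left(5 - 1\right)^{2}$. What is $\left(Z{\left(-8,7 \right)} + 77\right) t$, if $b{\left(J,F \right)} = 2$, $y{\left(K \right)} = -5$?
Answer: $-426$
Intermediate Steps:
$E{\left(w,S \right)} = 16$ ($E{\left(w,S \right)} = 4^{2} = 16$)
$Z{\left(P,f \right)} = -5 + P + f$ ($Z{\left(P,f \right)} = \left(P + f\right) - 5 = -5 + P + f$)
$t = -6$ ($t = \left(-53 + 31\right) + 16 = -22 + 16 = -6$)
$\left(Z{\left(-8,7 \right)} + 77\right) t = \left(\left(-5 - 8 + 7\right) + 77\right) \left(-6\right) = \left(-6 + 77\right) \left(-6\right) = 71 \left(-6\right) = -426$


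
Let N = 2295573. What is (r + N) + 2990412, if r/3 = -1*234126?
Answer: 4583607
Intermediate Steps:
r = -702378 (r = 3*(-1*234126) = 3*(-234126) = -702378)
(r + N) + 2990412 = (-702378 + 2295573) + 2990412 = 1593195 + 2990412 = 4583607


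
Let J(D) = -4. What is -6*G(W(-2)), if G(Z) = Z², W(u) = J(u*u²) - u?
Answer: -24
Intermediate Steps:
W(u) = -4 - u
-6*G(W(-2)) = -6*(-4 - 1*(-2))² = -6*(-4 + 2)² = -6*(-2)² = -6*4 = -24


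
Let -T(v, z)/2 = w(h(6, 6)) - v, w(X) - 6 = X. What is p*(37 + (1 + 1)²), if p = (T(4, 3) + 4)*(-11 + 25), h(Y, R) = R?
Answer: -6888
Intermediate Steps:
w(X) = 6 + X
T(v, z) = -24 + 2*v (T(v, z) = -2*((6 + 6) - v) = -2*(12 - v) = -24 + 2*v)
p = -168 (p = ((-24 + 2*4) + 4)*(-11 + 25) = ((-24 + 8) + 4)*14 = (-16 + 4)*14 = -12*14 = -168)
p*(37 + (1 + 1)²) = -168*(37 + (1 + 1)²) = -168*(37 + 2²) = -168*(37 + 4) = -168*41 = -6888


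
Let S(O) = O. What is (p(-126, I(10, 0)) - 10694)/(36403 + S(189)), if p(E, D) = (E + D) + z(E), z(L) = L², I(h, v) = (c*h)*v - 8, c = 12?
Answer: 631/4574 ≈ 0.13795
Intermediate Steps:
I(h, v) = -8 + 12*h*v (I(h, v) = (12*h)*v - 8 = 12*h*v - 8 = -8 + 12*h*v)
p(E, D) = D + E + E² (p(E, D) = (E + D) + E² = (D + E) + E² = D + E + E²)
(p(-126, I(10, 0)) - 10694)/(36403 + S(189)) = (((-8 + 12*10*0) - 126 + (-126)²) - 10694)/(36403 + 189) = (((-8 + 0) - 126 + 15876) - 10694)/36592 = ((-8 - 126 + 15876) - 10694)*(1/36592) = (15742 - 10694)*(1/36592) = 5048*(1/36592) = 631/4574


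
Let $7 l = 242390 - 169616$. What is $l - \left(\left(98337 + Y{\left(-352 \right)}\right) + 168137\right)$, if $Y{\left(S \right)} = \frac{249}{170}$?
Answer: $- \frac{304734223}{1190} \approx -2.5608 \cdot 10^{5}$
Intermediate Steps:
$Y{\left(S \right)} = \frac{249}{170}$ ($Y{\left(S \right)} = 249 \cdot \frac{1}{170} = \frac{249}{170}$)
$l = \frac{72774}{7}$ ($l = \frac{242390 - 169616}{7} = \frac{1}{7} \cdot 72774 = \frac{72774}{7} \approx 10396.0$)
$l - \left(\left(98337 + Y{\left(-352 \right)}\right) + 168137\right) = \frac{72774}{7} - \left(\left(98337 + \frac{249}{170}\right) + 168137\right) = \frac{72774}{7} - \left(\frac{16717539}{170} + 168137\right) = \frac{72774}{7} - \frac{45300829}{170} = - \frac{304734223}{1190}$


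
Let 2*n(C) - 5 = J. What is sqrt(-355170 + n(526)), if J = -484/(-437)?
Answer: I*sqrt(271303506214)/874 ≈ 595.96*I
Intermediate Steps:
J = 484/437 (J = -484*(-1/437) = 484/437 ≈ 1.1076)
n(C) = 2669/874 (n(C) = 5/2 + (1/2)*(484/437) = 5/2 + 242/437 = 2669/874)
sqrt(-355170 + n(526)) = sqrt(-355170 + 2669/874) = sqrt(-310415911/874) = I*sqrt(271303506214)/874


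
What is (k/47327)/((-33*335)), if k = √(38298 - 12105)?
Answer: -√26193/523199985 ≈ -3.0933e-7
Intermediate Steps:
k = √26193 ≈ 161.84
(k/47327)/((-33*335)) = (√26193/47327)/((-33*335)) = (√26193*(1/47327))/(-11055) = (√26193/47327)*(-1/11055) = -√26193/523199985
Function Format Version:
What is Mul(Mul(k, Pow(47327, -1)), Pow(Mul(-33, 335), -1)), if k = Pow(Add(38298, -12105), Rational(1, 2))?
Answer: Mul(Rational(-1, 523199985), Pow(26193, Rational(1, 2))) ≈ -3.0933e-7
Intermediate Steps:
k = Pow(26193, Rational(1, 2)) ≈ 161.84
Mul(Mul(k, Pow(47327, -1)), Pow(Mul(-33, 335), -1)) = Mul(Mul(Pow(26193, Rational(1, 2)), Pow(47327, -1)), Pow(Mul(-33, 335), -1)) = Mul(Mul(Pow(26193, Rational(1, 2)), Rational(1, 47327)), Pow(-11055, -1)) = Mul(Mul(Rational(1, 47327), Pow(26193, Rational(1, 2))), Rational(-1, 11055)) = Mul(Rational(-1, 523199985), Pow(26193, Rational(1, 2)))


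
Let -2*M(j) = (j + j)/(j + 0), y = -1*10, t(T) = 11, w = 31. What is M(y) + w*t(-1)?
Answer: 340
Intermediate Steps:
y = -10
M(j) = -1 (M(j) = -(j + j)/(2*(j + 0)) = -2*j/(2*j) = -1/2*2 = -1)
M(y) + w*t(-1) = -1 + 31*11 = -1 + 341 = 340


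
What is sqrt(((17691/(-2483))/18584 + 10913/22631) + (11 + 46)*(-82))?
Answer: I*sqrt(26003223331126638530111126)/74591892388 ≈ 68.363*I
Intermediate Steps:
sqrt(((17691/(-2483))/18584 + 10913/22631) + (11 + 46)*(-82)) = sqrt(((17691*(-1/2483))*(1/18584) + 10913*(1/22631)) + 57*(-82)) = sqrt((-17691/2483*1/18584 + 1559/3233) - 4674) = sqrt((-17691/46144072 + 1559/3233) - 4674) = sqrt(71881413245/149183784776 - 4674) = sqrt(-697213128629779/149183784776) = I*sqrt(26003223331126638530111126)/74591892388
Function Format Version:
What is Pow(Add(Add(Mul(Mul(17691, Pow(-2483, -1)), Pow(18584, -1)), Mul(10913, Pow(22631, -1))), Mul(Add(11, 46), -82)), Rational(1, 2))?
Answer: Mul(Rational(1, 74591892388), I, Pow(26003223331126638530111126, Rational(1, 2))) ≈ Mul(68.363, I)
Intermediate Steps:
Pow(Add(Add(Mul(Mul(17691, Pow(-2483, -1)), Pow(18584, -1)), Mul(10913, Pow(22631, -1))), Mul(Add(11, 46), -82)), Rational(1, 2)) = Pow(Add(Add(Mul(Mul(17691, Rational(-1, 2483)), Rational(1, 18584)), Mul(10913, Rational(1, 22631))), Mul(57, -82)), Rational(1, 2)) = Pow(Add(Add(Mul(Rational(-17691, 2483), Rational(1, 18584)), Rational(1559, 3233)), -4674), Rational(1, 2)) = Pow(Add(Add(Rational(-17691, 46144072), Rational(1559, 3233)), -4674), Rational(1, 2)) = Pow(Add(Rational(71881413245, 149183784776), -4674), Rational(1, 2)) = Pow(Rational(-697213128629779, 149183784776), Rational(1, 2)) = Mul(Rational(1, 74591892388), I, Pow(26003223331126638530111126, Rational(1, 2)))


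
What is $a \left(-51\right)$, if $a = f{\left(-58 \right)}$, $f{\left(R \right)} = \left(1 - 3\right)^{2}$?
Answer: $-204$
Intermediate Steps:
$f{\left(R \right)} = 4$ ($f{\left(R \right)} = \left(-2\right)^{2} = 4$)
$a = 4$
$a \left(-51\right) = 4 \left(-51\right) = -204$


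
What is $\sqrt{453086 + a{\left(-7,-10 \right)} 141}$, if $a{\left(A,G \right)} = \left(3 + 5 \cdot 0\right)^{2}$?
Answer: $11 \sqrt{3755} \approx 674.06$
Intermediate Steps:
$a{\left(A,G \right)} = 9$ ($a{\left(A,G \right)} = \left(3 + 0\right)^{2} = 3^{2} = 9$)
$\sqrt{453086 + a{\left(-7,-10 \right)} 141} = \sqrt{453086 + 9 \cdot 141} = \sqrt{453086 + 1269} = \sqrt{454355} = 11 \sqrt{3755}$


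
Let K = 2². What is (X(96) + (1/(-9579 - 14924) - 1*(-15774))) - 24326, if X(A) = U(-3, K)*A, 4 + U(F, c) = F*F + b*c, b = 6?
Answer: -141333305/24503 ≈ -5768.0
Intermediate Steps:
K = 4
U(F, c) = -4 + F² + 6*c (U(F, c) = -4 + (F*F + 6*c) = -4 + (F² + 6*c) = -4 + F² + 6*c)
X(A) = 29*A (X(A) = (-4 + (-3)² + 6*4)*A = (-4 + 9 + 24)*A = 29*A)
(X(96) + (1/(-9579 - 14924) - 1*(-15774))) - 24326 = (29*96 + (1/(-9579 - 14924) - 1*(-15774))) - 24326 = (2784 + (1/(-24503) + 15774)) - 24326 = (2784 + (-1/24503 + 15774)) - 24326 = (2784 + 386510321/24503) - 24326 = 454726673/24503 - 24326 = -141333305/24503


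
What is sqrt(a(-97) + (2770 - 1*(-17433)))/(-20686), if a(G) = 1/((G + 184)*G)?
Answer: -sqrt(359697851481)/87284577 ≈ -0.0068712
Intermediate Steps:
a(G) = 1/(G*(184 + G)) (a(G) = 1/((184 + G)*G) = 1/(G*(184 + G)))
sqrt(a(-97) + (2770 - 1*(-17433)))/(-20686) = sqrt(1/((-97)*(184 - 97)) + (2770 - 1*(-17433)))/(-20686) = sqrt(-1/97/87 + (2770 + 17433))*(-1/20686) = sqrt(-1/97*1/87 + 20203)*(-1/20686) = sqrt(-1/8439 + 20203)*(-1/20686) = sqrt(170493116/8439)*(-1/20686) = (2*sqrt(359697851481)/8439)*(-1/20686) = -sqrt(359697851481)/87284577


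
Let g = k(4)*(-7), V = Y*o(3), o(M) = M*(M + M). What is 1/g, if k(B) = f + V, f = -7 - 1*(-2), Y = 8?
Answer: -1/973 ≈ -0.0010277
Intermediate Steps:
f = -5 (f = -7 + 2 = -5)
o(M) = 2*M² (o(M) = M*(2*M) = 2*M²)
V = 144 (V = 8*(2*3²) = 8*(2*9) = 8*18 = 144)
k(B) = 139 (k(B) = -5 + 144 = 139)
g = -973 (g = 139*(-7) = -973)
1/g = 1/(-973) = -1/973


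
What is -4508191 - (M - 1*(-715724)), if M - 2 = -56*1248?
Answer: -5154029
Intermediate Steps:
M = -69886 (M = 2 - 56*1248 = 2 - 69888 = -69886)
-4508191 - (M - 1*(-715724)) = -4508191 - (-69886 - 1*(-715724)) = -4508191 - (-69886 + 715724) = -4508191 - 1*645838 = -4508191 - 645838 = -5154029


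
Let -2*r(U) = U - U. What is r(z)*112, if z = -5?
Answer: 0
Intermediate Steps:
r(U) = 0 (r(U) = -(U - U)/2 = -1/2*0 = 0)
r(z)*112 = 0*112 = 0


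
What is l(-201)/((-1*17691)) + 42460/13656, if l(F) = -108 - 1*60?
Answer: 62787839/20132358 ≈ 3.1188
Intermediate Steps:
l(F) = -168 (l(F) = -108 - 60 = -168)
l(-201)/((-1*17691)) + 42460/13656 = -168/((-1*17691)) + 42460/13656 = -168/(-17691) + 42460*(1/13656) = -168*(-1/17691) + 10615/3414 = 56/5897 + 10615/3414 = 62787839/20132358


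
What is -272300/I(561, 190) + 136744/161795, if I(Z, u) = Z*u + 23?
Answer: -29478090428/17249450335 ≈ -1.7089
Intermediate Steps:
I(Z, u) = 23 + Z*u
-272300/I(561, 190) + 136744/161795 = -272300/(23 + 561*190) + 136744/161795 = -272300/(23 + 106590) + 136744*(1/161795) = -272300/106613 + 136744/161795 = -29478090428/17249450335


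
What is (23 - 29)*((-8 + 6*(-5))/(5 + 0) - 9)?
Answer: 498/5 ≈ 99.600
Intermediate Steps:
(23 - 29)*((-8 + 6*(-5))/(5 + 0) - 9) = -6*((-8 - 30)/5 - 9) = -6*(-38*⅕ - 9) = -6*(-38/5 - 9) = -6*(-83/5) = 498/5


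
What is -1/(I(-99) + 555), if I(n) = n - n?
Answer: -1/555 ≈ -0.0018018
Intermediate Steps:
I(n) = 0
-1/(I(-99) + 555) = -1/(0 + 555) = -1/555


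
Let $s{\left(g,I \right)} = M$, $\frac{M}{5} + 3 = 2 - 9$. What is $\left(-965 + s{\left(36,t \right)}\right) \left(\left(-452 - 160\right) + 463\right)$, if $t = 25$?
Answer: $151235$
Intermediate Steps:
$M = -50$ ($M = -15 + 5 \left(2 - 9\right) = -15 + 5 \left(-7\right) = -15 - 35 = -50$)
$s{\left(g,I \right)} = -50$
$\left(-965 + s{\left(36,t \right)}\right) \left(\left(-452 - 160\right) + 463\right) = \left(-965 - 50\right) \left(\left(-452 - 160\right) + 463\right) = - 1015 \left(-612 + 463\right) = \left(-1015\right) \left(-149\right) = 151235$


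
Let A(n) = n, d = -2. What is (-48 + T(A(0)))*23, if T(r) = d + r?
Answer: -1150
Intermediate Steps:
T(r) = -2 + r
(-48 + T(A(0)))*23 = (-48 + (-2 + 0))*23 = (-48 - 2)*23 = -50*23 = -1150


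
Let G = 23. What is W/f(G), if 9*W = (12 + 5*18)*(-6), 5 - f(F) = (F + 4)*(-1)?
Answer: -17/8 ≈ -2.1250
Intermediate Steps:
f(F) = 9 + F (f(F) = 5 - (F + 4)*(-1) = 5 - (4 + F)*(-1) = 5 - (-4 - F) = 5 + (4 + F) = 9 + F)
W = -68 (W = ((12 + 5*18)*(-6))/9 = ((12 + 90)*(-6))/9 = (102*(-6))/9 = (⅑)*(-612) = -68)
W/f(G) = -68/(9 + 23) = -68/32 = -68*1/32 = -17/8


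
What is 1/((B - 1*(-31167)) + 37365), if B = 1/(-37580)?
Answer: 37580/2575432559 ≈ 1.4592e-5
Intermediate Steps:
B = -1/37580 ≈ -2.6610e-5
1/((B - 1*(-31167)) + 37365) = 1/((-1/37580 - 1*(-31167)) + 37365) = 1/((-1/37580 + 31167) + 37365) = 1/(1171255859/37580 + 37365) = 1/(2575432559/37580) = 37580/2575432559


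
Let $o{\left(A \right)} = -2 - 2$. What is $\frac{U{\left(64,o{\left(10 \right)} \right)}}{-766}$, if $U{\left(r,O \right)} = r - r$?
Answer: $0$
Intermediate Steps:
$o{\left(A \right)} = -4$
$U{\left(r,O \right)} = 0$
$\frac{U{\left(64,o{\left(10 \right)} \right)}}{-766} = \frac{0}{-766} = 0 \left(- \frac{1}{766}\right) = 0$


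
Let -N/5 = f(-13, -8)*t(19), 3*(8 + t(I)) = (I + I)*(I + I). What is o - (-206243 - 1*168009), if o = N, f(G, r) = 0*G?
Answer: 374252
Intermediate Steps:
t(I) = -8 + 4*I²/3 (t(I) = -8 + ((I + I)*(I + I))/3 = -8 + ((2*I)*(2*I))/3 = -8 + (4*I²)/3 = -8 + 4*I²/3)
f(G, r) = 0
N = 0 (N = -0*(-8 + (4/3)*19²) = -0*(-8 + (4/3)*361) = -0*(-8 + 1444/3) = -0*1420/3 = -5*0 = 0)
o = 0
o - (-206243 - 1*168009) = 0 - (-206243 - 1*168009) = 0 - (-206243 - 168009) = 0 - 1*(-374252) = 0 + 374252 = 374252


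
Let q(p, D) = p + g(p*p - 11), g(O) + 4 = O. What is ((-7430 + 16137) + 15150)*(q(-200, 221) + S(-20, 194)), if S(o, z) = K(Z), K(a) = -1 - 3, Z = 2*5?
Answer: 949055317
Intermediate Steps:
g(O) = -4 + O
Z = 10
q(p, D) = -15 + p + p**2 (q(p, D) = p + (-4 + (p*p - 11)) = p + (-4 + (p**2 - 11)) = p + (-4 + (-11 + p**2)) = p + (-15 + p**2) = -15 + p + p**2)
K(a) = -4
S(o, z) = -4
((-7430 + 16137) + 15150)*(q(-200, 221) + S(-20, 194)) = ((-7430 + 16137) + 15150)*((-15 - 200 + (-200)**2) - 4) = (8707 + 15150)*((-15 - 200 + 40000) - 4) = 23857*(39785 - 4) = 23857*39781 = 949055317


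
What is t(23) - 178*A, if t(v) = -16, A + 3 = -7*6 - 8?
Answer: 9418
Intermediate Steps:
A = -53 (A = -3 + (-7*6 - 8) = -3 + (-42 - 8) = -3 - 50 = -53)
t(23) - 178*A = -16 - 178*(-53) = -16 + 9434 = 9418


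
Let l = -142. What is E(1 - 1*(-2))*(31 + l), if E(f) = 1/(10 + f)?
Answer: -111/13 ≈ -8.5385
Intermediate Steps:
E(1 - 1*(-2))*(31 + l) = (31 - 142)/(10 + (1 - 1*(-2))) = -111/(10 + (1 + 2)) = -111/(10 + 3) = -111/13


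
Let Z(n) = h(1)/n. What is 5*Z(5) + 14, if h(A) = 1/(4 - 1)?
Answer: 43/3 ≈ 14.333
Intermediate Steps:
h(A) = ⅓ (h(A) = 1/3 = ⅓)
Z(n) = 1/(3*n)
5*Z(5) + 14 = 5*((⅓)/5) + 14 = 5*((⅓)*(⅕)) + 14 = 5*(1/15) + 14 = ⅓ + 14 = 43/3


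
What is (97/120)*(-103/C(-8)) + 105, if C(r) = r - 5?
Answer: 173791/1560 ≈ 111.40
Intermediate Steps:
C(r) = -5 + r
(97/120)*(-103/C(-8)) + 105 = (97/120)*(-103/(-5 - 8)) + 105 = (97*(1/120))*(-103/(-13)) + 105 = 97*(-103*(-1/13))/120 + 105 = (97/120)*(103/13) + 105 = 9991/1560 + 105 = 173791/1560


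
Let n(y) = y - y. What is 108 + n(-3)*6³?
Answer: 108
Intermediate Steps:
n(y) = 0
108 + n(-3)*6³ = 108 + 0*6³ = 108 + 0*216 = 108 + 0 = 108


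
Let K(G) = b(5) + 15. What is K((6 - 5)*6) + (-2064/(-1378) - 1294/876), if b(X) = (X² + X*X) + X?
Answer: 21130973/301782 ≈ 70.021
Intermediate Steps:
b(X) = X + 2*X² (b(X) = (X² + X²) + X = 2*X² + X = X + 2*X²)
K(G) = 70 (K(G) = 5*(1 + 2*5) + 15 = 5*(1 + 10) + 15 = 5*11 + 15 = 55 + 15 = 70)
K((6 - 5)*6) + (-2064/(-1378) - 1294/876) = 70 + (-2064/(-1378) - 1294/876) = 70 + (-2064*(-1/1378) - 1294*1/876) = 70 + (1032/689 - 647/438) = 70 + 6233/301782 = 21130973/301782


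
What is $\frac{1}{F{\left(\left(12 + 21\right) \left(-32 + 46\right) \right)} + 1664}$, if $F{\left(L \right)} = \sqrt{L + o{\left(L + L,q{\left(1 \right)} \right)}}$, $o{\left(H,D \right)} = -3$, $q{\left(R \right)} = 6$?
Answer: $\frac{1664}{2768437} - \frac{3 \sqrt{51}}{2768437} \approx 0.00059332$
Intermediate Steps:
$F{\left(L \right)} = \sqrt{-3 + L}$ ($F{\left(L \right)} = \sqrt{L - 3} = \sqrt{-3 + L}$)
$\frac{1}{F{\left(\left(12 + 21\right) \left(-32 + 46\right) \right)} + 1664} = \frac{1}{\sqrt{-3 + \left(12 + 21\right) \left(-32 + 46\right)} + 1664} = \frac{1}{\sqrt{-3 + 33 \cdot 14} + 1664} = \frac{1}{\sqrt{-3 + 462} + 1664} = \frac{1}{\sqrt{459} + 1664} = \frac{1}{3 \sqrt{51} + 1664} = \frac{1}{1664 + 3 \sqrt{51}}$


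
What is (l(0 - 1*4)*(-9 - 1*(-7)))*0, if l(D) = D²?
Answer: 0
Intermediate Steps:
(l(0 - 1*4)*(-9 - 1*(-7)))*0 = ((0 - 1*4)²*(-9 - 1*(-7)))*0 = ((0 - 4)²*(-9 + 7))*0 = ((-4)²*(-2))*0 = (16*(-2))*0 = -32*0 = 0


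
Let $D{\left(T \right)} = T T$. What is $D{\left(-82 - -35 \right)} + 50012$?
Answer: $52221$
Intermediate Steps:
$D{\left(T \right)} = T^{2}$
$D{\left(-82 - -35 \right)} + 50012 = \left(-82 - -35\right)^{2} + 50012 = \left(-82 + 35\right)^{2} + 50012 = \left(-47\right)^{2} + 50012 = 2209 + 50012 = 52221$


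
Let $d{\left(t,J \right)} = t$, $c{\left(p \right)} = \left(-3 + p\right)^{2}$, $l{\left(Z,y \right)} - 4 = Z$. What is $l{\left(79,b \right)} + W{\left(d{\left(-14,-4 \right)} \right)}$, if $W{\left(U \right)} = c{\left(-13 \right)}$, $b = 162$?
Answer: $339$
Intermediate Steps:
$l{\left(Z,y \right)} = 4 + Z$
$W{\left(U \right)} = 256$ ($W{\left(U \right)} = \left(-3 - 13\right)^{2} = \left(-16\right)^{2} = 256$)
$l{\left(79,b \right)} + W{\left(d{\left(-14,-4 \right)} \right)} = \left(4 + 79\right) + 256 = 83 + 256 = 339$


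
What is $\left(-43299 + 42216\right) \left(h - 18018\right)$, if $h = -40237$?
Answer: $63090165$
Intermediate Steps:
$\left(-43299 + 42216\right) \left(h - 18018\right) = \left(-43299 + 42216\right) \left(-40237 - 18018\right) = \left(-1083\right) \left(-58255\right) = 63090165$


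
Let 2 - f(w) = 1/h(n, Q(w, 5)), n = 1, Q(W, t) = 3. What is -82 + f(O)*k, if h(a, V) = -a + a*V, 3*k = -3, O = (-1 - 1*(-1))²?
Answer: -167/2 ≈ -83.500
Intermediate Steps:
O = 0 (O = (-1 + 1)² = 0² = 0)
k = -1 (k = (⅓)*(-3) = -1)
h(a, V) = -a + V*a
f(w) = 3/2 (f(w) = 2 - 1/(1*(-1 + 3)) = 2 - 1/(1*2) = 2 - 1/2 = 2 - 1*½ = 2 - ½ = 3/2)
-82 + f(O)*k = -82 + (3/2)*(-1) = -82 - 3/2 = -167/2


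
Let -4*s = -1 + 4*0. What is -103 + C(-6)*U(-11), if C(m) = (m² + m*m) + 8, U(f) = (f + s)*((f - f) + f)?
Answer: 9357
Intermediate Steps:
s = ¼ (s = -(-1 + 4*0)/4 = -(-1 + 0)/4 = -¼*(-1) = ¼ ≈ 0.25000)
U(f) = f*(¼ + f) (U(f) = (f + ¼)*((f - f) + f) = (¼ + f)*(0 + f) = (¼ + f)*f = f*(¼ + f))
C(m) = 8 + 2*m² (C(m) = (m² + m²) + 8 = 2*m² + 8 = 8 + 2*m²)
-103 + C(-6)*U(-11) = -103 + (8 + 2*(-6)²)*(-11*(¼ - 11)) = -103 + (8 + 2*36)*(-11*(-43/4)) = -103 + (8 + 72)*(473/4) = -103 + 80*(473/4) = -103 + 9460 = 9357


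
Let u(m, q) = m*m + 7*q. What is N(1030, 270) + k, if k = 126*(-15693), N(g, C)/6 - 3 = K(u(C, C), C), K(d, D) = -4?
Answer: -1977324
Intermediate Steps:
u(m, q) = m**2 + 7*q
N(g, C) = -6 (N(g, C) = 18 + 6*(-4) = 18 - 24 = -6)
k = -1977318
N(1030, 270) + k = -6 - 1977318 = -1977324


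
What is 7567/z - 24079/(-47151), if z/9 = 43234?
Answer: 1080674999/2038526334 ≈ 0.53013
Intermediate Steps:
z = 389106 (z = 9*43234 = 389106)
7567/z - 24079/(-47151) = 7567/389106 - 24079/(-47151) = 7567*(1/389106) - 24079*(-1/47151) = 7567/389106 + 24079/47151 = 1080674999/2038526334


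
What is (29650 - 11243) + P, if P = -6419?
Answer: 11988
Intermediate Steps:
(29650 - 11243) + P = (29650 - 11243) - 6419 = 18407 - 6419 = 11988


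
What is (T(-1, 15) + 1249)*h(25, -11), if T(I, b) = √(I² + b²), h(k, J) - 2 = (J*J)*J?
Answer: -1659921 - 1329*√226 ≈ -1.6799e+6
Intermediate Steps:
h(k, J) = 2 + J³ (h(k, J) = 2 + (J*J)*J = 2 + J²*J = 2 + J³)
(T(-1, 15) + 1249)*h(25, -11) = (√((-1)² + 15²) + 1249)*(2 + (-11)³) = (√(1 + 225) + 1249)*(2 - 1331) = (√226 + 1249)*(-1329) = (1249 + √226)*(-1329) = -1659921 - 1329*√226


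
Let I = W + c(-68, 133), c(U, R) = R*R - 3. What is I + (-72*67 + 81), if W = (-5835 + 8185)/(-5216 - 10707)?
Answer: 206089039/15923 ≈ 12943.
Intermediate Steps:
W = -2350/15923 (W = 2350/(-15923) = 2350*(-1/15923) = -2350/15923 ≈ -0.14759)
c(U, R) = -3 + R² (c(U, R) = R² - 3 = -3 + R²)
I = 281611828/15923 (I = -2350/15923 + (-3 + 133²) = -2350/15923 + (-3 + 17689) = -2350/15923 + 17686 = 281611828/15923 ≈ 17686.)
I + (-72*67 + 81) = 281611828/15923 + (-72*67 + 81) = 281611828/15923 + (-4824 + 81) = 281611828/15923 - 4743 = 206089039/15923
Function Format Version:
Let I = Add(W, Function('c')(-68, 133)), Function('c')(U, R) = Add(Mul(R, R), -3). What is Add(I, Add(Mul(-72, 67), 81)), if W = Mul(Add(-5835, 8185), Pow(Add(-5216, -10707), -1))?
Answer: Rational(206089039, 15923) ≈ 12943.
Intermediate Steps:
W = Rational(-2350, 15923) (W = Mul(2350, Pow(-15923, -1)) = Mul(2350, Rational(-1, 15923)) = Rational(-2350, 15923) ≈ -0.14759)
Function('c')(U, R) = Add(-3, Pow(R, 2)) (Function('c')(U, R) = Add(Pow(R, 2), -3) = Add(-3, Pow(R, 2)))
I = Rational(281611828, 15923) (I = Add(Rational(-2350, 15923), Add(-3, Pow(133, 2))) = Add(Rational(-2350, 15923), Add(-3, 17689)) = Add(Rational(-2350, 15923), 17686) = Rational(281611828, 15923) ≈ 17686.)
Add(I, Add(Mul(-72, 67), 81)) = Add(Rational(281611828, 15923), Add(Mul(-72, 67), 81)) = Add(Rational(281611828, 15923), Add(-4824, 81)) = Add(Rational(281611828, 15923), -4743) = Rational(206089039, 15923)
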